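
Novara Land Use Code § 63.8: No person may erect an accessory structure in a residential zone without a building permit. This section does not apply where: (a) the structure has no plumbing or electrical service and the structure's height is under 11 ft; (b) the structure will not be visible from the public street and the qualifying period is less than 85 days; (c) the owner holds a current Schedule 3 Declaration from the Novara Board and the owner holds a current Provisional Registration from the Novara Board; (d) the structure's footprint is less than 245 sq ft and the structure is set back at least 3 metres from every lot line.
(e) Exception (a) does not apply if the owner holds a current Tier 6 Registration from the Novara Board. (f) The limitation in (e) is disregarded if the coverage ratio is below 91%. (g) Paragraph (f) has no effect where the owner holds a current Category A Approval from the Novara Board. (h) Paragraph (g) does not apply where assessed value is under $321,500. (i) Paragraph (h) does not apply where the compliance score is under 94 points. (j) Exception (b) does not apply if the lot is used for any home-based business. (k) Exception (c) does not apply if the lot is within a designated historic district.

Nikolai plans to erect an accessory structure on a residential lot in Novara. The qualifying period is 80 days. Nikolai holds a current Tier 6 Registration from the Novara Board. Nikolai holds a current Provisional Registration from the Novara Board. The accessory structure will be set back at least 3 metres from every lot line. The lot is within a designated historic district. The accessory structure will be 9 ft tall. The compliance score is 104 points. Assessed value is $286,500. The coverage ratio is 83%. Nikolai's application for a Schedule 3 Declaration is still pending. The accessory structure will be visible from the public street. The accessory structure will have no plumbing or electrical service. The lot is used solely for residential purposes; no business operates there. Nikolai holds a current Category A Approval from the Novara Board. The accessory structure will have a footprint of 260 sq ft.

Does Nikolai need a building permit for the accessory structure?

Exception (a) is satisfied on its face — there is no plumbing or electrical service; the structure's height is 9 ft, under the 11 ft limit. As to paragraphs (e)–(i): (e) operates (a current Tier 6 Registration is held), but is overridden by (f): (f) operates — the coverage ratio is 83%, below the 91% limit. (g) would limit (f) — a current Category A Approval is held — but (h) sets (g) aside: (h) is triggered — assessed value is $286,500, under the $321,500 limit. (i), which would lift (h), is not triggered — the compliance score is 104 points, not under 94 points. So (a) applies.
Exception (b) requires that the structure will not be visible from the public street; but the structure will be visible from the street, so (b) is unavailable.
Exception (c) does not apply: there is no Schedule 3 Declaration in force.
Exception (d) requires that the structure's footprint is less than 245 sq ft; but the structure's footprint is 260 sq ft, not less than 245 sq ft, so (d) is unavailable.

No — exception (a) applies; Nikolai does not need a building permit.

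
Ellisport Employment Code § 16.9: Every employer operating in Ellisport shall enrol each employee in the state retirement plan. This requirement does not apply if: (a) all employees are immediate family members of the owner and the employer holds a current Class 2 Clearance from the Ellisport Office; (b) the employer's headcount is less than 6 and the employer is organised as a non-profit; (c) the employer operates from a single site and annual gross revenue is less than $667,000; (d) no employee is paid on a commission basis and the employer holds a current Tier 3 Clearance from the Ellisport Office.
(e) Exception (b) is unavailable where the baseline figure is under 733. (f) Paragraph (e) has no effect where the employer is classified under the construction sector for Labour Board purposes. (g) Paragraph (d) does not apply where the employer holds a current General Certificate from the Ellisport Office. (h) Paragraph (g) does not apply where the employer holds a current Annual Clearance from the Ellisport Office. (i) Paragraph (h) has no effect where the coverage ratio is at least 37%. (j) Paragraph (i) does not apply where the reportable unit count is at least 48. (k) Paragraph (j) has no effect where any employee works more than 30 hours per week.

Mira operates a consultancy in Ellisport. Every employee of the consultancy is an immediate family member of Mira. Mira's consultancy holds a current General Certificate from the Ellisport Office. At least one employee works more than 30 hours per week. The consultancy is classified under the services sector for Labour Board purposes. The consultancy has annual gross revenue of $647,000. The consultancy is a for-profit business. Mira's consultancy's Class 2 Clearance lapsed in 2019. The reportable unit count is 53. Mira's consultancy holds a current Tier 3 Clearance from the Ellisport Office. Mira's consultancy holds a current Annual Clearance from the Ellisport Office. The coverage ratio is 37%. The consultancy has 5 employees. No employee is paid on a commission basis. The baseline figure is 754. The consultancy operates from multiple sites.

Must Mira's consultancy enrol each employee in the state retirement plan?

Yes — Mira's consultancy must enrol each employee in the state retirement plan.

Exception (a) does not apply: there is no Class 2 Clearance in force.
Exception (b) fails — the employer is for-profit.
Exception (c) requires that the employer operates from a single site; but the employer operates from multiple sites, so (c) is unavailable.
Exception (d)'s conditions are all satisfied: no employee is paid on commission; a current Tier 3 Clearance is held. Turning to paragraphs (g)–(k): (g) operates against (d): a current General Certificate is held. (h) would limit (g) — a current Annual Clearance is held — but (i) sets (h) aside: (i) operates against (h): the coverage ratio is 37%, meeting the 37% threshold. (j) is engaged (the reportable unit count is 53, meeting the 48 threshold), but is overridden by (k): (k) operates against (j): at least one employee exceeds 30 hours/week. (d) is therefore removed.
No exception displaces § 16.9.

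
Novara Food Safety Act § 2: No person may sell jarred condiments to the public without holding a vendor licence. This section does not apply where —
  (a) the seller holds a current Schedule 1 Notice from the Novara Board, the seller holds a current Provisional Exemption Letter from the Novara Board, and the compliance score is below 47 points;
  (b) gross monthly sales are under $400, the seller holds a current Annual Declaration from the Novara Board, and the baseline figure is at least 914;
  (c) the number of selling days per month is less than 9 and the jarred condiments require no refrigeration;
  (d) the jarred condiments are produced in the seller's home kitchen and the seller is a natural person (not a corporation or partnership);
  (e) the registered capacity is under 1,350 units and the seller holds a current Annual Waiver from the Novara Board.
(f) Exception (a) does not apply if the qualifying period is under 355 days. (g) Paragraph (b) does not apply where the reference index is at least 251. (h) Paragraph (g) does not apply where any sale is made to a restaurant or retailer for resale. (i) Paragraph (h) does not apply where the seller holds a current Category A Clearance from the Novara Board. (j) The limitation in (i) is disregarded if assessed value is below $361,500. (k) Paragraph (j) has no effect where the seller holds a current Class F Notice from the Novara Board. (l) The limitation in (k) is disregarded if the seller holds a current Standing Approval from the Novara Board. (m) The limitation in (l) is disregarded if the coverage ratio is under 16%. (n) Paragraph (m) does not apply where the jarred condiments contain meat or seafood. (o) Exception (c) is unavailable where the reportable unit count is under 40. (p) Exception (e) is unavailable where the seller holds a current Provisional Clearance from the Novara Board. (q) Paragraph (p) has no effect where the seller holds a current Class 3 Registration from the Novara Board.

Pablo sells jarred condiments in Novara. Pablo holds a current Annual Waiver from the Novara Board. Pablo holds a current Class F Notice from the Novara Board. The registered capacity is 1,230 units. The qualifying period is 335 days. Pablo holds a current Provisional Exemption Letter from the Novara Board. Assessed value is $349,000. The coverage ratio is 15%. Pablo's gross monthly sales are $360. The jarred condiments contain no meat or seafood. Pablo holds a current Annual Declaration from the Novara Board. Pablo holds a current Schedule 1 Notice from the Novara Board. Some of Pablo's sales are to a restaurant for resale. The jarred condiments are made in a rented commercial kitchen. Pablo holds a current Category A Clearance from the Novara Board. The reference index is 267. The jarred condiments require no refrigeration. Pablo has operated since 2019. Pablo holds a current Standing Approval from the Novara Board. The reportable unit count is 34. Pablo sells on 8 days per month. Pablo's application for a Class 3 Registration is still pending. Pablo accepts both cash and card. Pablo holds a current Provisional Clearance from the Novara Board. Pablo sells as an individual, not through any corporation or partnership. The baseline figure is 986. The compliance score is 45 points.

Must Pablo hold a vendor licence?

Exception (a)'s conditions are all satisfied: a current Schedule 1 Notice is held; a current Provisional Exemption Letter is held; the compliance score is 45 points, below the 47 points limit. But applying paragraph (f): (f) operates — the qualifying period is 335 days, under the 355 days limit. Exception (a) does not apply.
Exception (b): gross monthly sales are $360, under the $400 limit; a current Annual Declaration is held; the baseline figure is 986, meeting the 914 threshold — every condition holds. But: (g) operates against (b): the reference index is 267, meeting the 251 threshold. (h) applies (some sales are to a restaurant for resale), but is set aside by (i): (i) is engaged — a current Category A Clearance is held. (j) is triggered (assessed value is $349,000, below the $361,500 limit), but is itself disapplied by (k): (k) is triggered — a current Class F Notice is held. (l) would limit (k) — a current Standing Approval is held — but (m) sets (l) aside: (m) operates — the coverage ratio is 15%, under the 16% limit. (n), which would lift (m), is not engaged — the jarred condiments contain no meat or seafood. Exception (b) does not apply.
All of (c)'s requirements are met (the number of selling days per month is 8, less than the 9 limit; the jarred condiments are shelf-stable). But applying paragraph (o): (o) is engaged — the reportable unit count is 34, under the 40 limit. (c) is therefore removed.
Exception (d) requires that the jarred condiments are produced in the seller's home kitchen; but the jarred condiments are made in a commercial kitchen, not a home kitchen, so (d) is unavailable.
Exception (e) is satisfied on its face — the registered capacity is 1,230 units, under the 1,350 units limit; a current Annual Waiver is held. However, paragraphs (p)–(q) must be considered: (p) operates — a current Provisional Clearance is held. (q) is not engaged (no current Class 3 Registration is held), so (p) stands. So (e) is unavailable.
No exception applies. The general rule governs.

Yes — Pablo must hold a vendor licence.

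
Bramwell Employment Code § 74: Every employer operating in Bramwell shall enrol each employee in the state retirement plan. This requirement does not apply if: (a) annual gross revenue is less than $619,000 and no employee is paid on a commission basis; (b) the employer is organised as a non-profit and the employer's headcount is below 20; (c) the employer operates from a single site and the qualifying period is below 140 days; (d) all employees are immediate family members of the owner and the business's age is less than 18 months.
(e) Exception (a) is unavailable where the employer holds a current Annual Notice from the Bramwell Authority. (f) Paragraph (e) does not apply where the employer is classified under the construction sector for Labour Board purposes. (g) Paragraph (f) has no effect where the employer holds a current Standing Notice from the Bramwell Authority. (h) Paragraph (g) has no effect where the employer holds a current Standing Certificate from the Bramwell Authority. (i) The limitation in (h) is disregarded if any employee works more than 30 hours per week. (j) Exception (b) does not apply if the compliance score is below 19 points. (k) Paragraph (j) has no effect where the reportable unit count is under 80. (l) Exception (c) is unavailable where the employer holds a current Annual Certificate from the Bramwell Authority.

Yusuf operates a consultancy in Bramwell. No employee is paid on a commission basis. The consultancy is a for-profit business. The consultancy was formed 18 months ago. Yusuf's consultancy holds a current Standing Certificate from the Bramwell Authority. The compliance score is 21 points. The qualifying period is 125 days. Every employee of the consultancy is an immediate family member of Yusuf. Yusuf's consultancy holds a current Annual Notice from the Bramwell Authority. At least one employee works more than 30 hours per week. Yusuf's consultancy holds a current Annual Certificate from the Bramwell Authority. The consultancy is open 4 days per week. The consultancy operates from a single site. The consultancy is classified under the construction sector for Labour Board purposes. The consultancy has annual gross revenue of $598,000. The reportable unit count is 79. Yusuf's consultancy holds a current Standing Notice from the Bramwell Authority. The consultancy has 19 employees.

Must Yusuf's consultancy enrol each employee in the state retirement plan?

Yes — Yusuf's consultancy must enrol each employee in the state retirement plan.

Exception (a) is satisfied on its face — annual gross revenue is $598,000, less than the $619,000 limit; no employee is paid on commission. But: (e) operates against (a): a current Annual Notice is held. (f) would limit (e) — the consultancy is classified under the construction sector — but (g) sets (f) aside: (g) operates — a current Standing Notice is held. (h) would limit (g) — a current Standing Certificate is held — but (i) sets (h) aside: (i) operates against (h): at least one employee exceeds 30 hours/week. Exception (a) does not apply.
Exception (b) does not apply: the employer is for-profit.
Exception (c): the employer operates from a single site; the qualifying period is 125 days, below the 140 days limit — every condition holds. But: (l) operates against (c): a current Annual Certificate is held. So (c) is unavailable.
Exception (d) requires that the business's age is less than 18 months; but the business's age is 18 months, not less than 18 months, so (d) is unavailable.
No exception displaces § 74.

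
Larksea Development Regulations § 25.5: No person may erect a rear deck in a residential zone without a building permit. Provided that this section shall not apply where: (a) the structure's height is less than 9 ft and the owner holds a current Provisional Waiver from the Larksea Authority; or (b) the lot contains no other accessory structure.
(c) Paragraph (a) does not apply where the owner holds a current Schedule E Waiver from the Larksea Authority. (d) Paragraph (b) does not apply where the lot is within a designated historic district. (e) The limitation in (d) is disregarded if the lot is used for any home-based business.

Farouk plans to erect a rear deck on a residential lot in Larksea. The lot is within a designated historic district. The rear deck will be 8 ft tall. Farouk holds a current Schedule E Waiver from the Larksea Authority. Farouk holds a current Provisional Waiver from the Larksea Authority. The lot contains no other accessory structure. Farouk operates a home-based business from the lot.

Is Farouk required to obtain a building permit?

Exception (a) is satisfied on its face — the structure's height is 8 ft, less than the 9 ft limit; a current Provisional Waiver is held. But: (c) operates against (a): a current Schedule E Waiver is held. (a) is therefore removed.
Exception (b): the lot has no other accessory structure — every condition holds. Applying paragraphs (d)–(e): (d) applies (the lot is in a historic district), but is displaced by (e): (e) is engaged — a home-based business operates on the lot. So (b) applies.

No — exception (b) applies; Farouk does not need a building permit.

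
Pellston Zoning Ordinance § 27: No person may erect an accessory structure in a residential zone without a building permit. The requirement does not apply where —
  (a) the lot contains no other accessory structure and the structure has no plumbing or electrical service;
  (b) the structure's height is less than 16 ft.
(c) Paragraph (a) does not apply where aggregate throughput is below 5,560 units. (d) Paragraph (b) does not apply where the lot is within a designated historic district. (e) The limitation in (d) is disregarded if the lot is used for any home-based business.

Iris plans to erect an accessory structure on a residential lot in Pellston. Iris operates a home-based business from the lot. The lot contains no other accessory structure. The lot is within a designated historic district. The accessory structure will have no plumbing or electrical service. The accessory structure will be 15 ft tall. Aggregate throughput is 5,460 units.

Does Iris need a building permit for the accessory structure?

No — exception (b) applies; Iris does not need a building permit.

Exception (a): the lot has no other accessory structure; there is no plumbing or electrical service — every condition holds. But applying paragraph (c): (c) operates — aggregate throughput is 5,460 units, below the 5,560 units limit. (a) is therefore removed.
All of (b)'s requirements are met (the structure's height is 15 ft, less than the 16 ft limit). As to paragraphs (d)–(e): (d) would limit (b) — the lot is in a historic district — but (e) sets (d) aside: (e) operates against (d): a home-based business operates on the lot. Exception (b) stands.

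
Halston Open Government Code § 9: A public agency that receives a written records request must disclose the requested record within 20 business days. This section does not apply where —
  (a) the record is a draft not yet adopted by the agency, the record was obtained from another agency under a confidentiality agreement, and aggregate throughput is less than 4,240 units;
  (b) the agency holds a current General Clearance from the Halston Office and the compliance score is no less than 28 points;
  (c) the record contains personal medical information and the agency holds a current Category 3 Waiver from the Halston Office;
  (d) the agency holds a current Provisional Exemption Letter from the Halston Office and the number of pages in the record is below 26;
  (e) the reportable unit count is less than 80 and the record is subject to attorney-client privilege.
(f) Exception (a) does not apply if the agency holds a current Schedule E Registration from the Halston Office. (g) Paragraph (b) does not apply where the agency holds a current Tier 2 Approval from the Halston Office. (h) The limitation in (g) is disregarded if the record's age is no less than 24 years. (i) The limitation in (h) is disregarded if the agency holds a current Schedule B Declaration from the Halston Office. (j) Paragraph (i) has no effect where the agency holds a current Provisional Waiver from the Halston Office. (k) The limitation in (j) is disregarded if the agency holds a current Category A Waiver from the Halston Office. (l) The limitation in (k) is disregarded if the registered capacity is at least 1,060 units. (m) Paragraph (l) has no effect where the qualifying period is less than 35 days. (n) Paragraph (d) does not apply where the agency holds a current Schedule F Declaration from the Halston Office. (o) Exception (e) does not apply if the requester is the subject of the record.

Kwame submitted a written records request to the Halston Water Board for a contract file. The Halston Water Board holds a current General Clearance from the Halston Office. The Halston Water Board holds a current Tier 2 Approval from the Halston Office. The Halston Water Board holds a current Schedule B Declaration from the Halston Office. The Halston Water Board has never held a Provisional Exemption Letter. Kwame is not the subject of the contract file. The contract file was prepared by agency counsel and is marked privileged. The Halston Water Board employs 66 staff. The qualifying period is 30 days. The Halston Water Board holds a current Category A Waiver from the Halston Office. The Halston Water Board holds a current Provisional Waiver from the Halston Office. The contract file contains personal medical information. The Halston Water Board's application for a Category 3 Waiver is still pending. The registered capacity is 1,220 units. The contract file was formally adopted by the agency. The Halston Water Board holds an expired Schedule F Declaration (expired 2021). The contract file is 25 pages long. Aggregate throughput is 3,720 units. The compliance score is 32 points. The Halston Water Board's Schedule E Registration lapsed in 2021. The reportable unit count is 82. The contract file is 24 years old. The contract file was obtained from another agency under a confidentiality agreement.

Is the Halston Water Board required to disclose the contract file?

Yes — the Halston Water Board must disclose the contract file.

Exception (a) requires that the record is a draft not yet adopted by the agency; but the contract file has been formally adopted, so (a) is unavailable.
Exception (b)'s conditions are all satisfied: a current General Clearance is held; the compliance score is 32 points, meeting the 28 points threshold. But applying paragraphs (g)–(m): (g) operates against (b): a current Tier 2 Approval is held. (h) is triggered (the record's age is 24 years, meeting the 24 years threshold), but yields to (i): (i) operates against (h): a current Schedule B Declaration is held. (j) is triggered (a current Provisional Waiver is held), but yields to (k): (k) applies — a current Category A Waiver is held. (l) would limit (k) — the registered capacity is 1,220 units, meeting the 1,060 units threshold — but (m) sets (l) aside: (m) is triggered — the qualifying period is 30 days, less than the 35 days limit. (b) is therefore removed.
Exception (c) requires that the agency holds a current Category 3 Waiver from the Halston Office; but no current Category 3 Waiver is held, so (c) is unavailable.
Exception (d) requires that the agency holds a current Provisional Exemption Letter from the Halston Office; but there is no Provisional Exemption Letter in force, so (d) is unavailable.
Exception (e) requires that the reportable unit count is less than 80; but the reportable unit count is 82, not less than 80, so (e) is unavailable.
No exception is made out. the Halston Water Board falls within the general rule.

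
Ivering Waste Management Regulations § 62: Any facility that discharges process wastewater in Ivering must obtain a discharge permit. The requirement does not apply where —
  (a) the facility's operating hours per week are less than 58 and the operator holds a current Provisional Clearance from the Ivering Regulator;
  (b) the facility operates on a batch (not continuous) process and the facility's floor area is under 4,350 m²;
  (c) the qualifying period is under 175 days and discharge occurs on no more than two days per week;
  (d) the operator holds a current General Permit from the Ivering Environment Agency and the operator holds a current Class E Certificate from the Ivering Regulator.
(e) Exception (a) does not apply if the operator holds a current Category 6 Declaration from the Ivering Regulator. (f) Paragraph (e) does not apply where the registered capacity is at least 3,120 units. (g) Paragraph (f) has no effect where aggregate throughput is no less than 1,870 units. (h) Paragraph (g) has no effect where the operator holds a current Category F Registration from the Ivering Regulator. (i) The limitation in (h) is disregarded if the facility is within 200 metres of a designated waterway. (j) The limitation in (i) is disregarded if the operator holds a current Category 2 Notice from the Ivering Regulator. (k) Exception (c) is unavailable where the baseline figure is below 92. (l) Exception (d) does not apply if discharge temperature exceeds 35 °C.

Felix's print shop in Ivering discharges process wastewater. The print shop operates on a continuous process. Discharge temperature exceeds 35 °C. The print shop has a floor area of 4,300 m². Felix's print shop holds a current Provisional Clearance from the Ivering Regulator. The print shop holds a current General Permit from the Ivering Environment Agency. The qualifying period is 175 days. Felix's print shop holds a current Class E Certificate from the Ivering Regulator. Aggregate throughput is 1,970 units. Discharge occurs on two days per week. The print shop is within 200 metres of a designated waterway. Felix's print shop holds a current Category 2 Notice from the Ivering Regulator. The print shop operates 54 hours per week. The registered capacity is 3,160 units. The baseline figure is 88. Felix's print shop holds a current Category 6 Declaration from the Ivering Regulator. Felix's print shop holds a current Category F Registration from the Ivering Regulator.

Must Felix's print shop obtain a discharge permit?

Exception (a)'s conditions are all satisfied: the facility's operating hours per week are 54, less than the 58 limit; a current Provisional Clearance is held. Under paragraphs (e)–(j): (e) would limit (a) — a current Category 6 Declaration is held — but (f) sets (e) aside: (f) operates against (e): the registered capacity is 3,160 units, meeting the 3,120 units threshold. (g) is triggered (aggregate throughput is 1,970 units, meeting the 1,870 units threshold), but is displaced by (h): (h) operates against (g): a current Category F Registration is held. (i) would limit (h) — the print shop is within 200 m of a designated waterway — but (j) sets (i) aside: (j) operates — a current Category 2 Notice is held. Exception (a) stands.
Exception (b) fails — the facility operates on a continuous process.
Exception (c) does not apply: the qualifying period is 175 days, not under 175 days.
Exception (d)'s conditions are all satisfied: a current General Permit is held; a current Class E Certificate is held. However, paragraph (l) must be considered: (l) is triggered — discharge temperature exceeds 35 °C. Exception (d) does not apply.

No — exception (a) applies; Felix's print shop is not required to obtain a discharge permit.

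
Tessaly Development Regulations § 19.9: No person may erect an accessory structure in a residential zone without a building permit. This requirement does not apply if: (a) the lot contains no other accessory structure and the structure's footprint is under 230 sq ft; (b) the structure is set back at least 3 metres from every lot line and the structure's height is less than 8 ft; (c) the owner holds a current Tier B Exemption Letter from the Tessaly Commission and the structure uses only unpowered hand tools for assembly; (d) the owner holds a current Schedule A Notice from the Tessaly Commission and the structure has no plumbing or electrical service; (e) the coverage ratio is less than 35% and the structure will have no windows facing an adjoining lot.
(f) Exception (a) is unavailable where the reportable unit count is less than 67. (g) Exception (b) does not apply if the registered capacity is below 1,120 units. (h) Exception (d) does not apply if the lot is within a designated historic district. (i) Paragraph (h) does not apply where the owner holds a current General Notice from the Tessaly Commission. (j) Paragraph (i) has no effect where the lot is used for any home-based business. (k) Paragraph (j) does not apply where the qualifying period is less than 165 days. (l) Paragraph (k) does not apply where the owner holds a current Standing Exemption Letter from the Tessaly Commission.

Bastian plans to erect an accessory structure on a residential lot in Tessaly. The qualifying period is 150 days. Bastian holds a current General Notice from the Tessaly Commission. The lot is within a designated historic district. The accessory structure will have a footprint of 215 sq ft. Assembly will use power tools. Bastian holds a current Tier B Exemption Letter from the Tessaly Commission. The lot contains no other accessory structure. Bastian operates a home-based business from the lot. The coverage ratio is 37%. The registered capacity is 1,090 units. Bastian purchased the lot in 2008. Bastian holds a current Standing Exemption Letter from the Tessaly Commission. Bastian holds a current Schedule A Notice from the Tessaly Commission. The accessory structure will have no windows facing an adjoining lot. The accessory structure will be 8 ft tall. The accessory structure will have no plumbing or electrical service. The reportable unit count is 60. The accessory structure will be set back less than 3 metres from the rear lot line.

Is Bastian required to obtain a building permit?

Exception (a): the lot has no other accessory structure; the structure's footprint is 215 sq ft, under the 230 sq ft limit — every condition holds. But: (f) operates against (a): the reportable unit count is 60, less than the 67 limit. So (a) is unavailable.
Exception (b) requires that the structure is set back at least 3 metres from every lot line; but the rear setback is under 3 m, so (b) is unavailable.
Exception (c) fails — assembly uses power tools.
Exception (d) is satisfied on its face — a current Schedule A Notice is held; there is no plumbing or electrical service. However, paragraphs (h)–(l) must be considered: (h) operates against (d): the lot is in a historic district. (i) would limit (h) — a current General Notice is held — but (j) sets (i) aside: (j) operates against (i): a home-based business operates on the lot. (k) operates (the qualifying period is 150 days, less than the 165 days limit), but is displaced by (l): (l) applies — a current Standing Exemption Letter is held. Exception (d) does not apply.
Exception (e) does not apply: the coverage ratio is 37%, not less than 35%.
No exception is made out. Bastian falls within the general rule.

Yes — Bastian must obtain a building permit.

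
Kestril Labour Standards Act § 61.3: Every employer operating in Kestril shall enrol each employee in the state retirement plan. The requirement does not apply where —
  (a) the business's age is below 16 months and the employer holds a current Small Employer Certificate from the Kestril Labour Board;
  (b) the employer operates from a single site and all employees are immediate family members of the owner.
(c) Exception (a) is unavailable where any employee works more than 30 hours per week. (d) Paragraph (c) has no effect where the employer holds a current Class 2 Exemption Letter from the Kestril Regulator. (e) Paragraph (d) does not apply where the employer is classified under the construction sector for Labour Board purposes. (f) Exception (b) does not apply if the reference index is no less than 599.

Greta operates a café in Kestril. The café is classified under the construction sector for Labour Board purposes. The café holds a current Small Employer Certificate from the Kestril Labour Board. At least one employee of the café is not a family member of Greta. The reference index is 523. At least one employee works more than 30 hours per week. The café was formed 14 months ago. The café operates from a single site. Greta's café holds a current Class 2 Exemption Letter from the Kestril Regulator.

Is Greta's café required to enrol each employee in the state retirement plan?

All of (a)'s requirements are met (the business's age is 14 months, below the 16 months limit; a current Small Employer Certificate is held). Turning to paragraphs (c)–(e): (c) operates against (a): at least one employee exceeds 30 hours/week. (d) would limit (c) — a current Class 2 Exemption Letter is held — but (e) sets (d) aside: (e) operates against (d): the café is classified under the construction sector. (a) is therefore removed.
Exception (b) requires that all employees are immediate family members of the owner; but at least one employee is not a family member, so (b) is unavailable.
Every exception is unavailable, so the rule governs.

Yes — Greta's café must enrol each employee in the state retirement plan.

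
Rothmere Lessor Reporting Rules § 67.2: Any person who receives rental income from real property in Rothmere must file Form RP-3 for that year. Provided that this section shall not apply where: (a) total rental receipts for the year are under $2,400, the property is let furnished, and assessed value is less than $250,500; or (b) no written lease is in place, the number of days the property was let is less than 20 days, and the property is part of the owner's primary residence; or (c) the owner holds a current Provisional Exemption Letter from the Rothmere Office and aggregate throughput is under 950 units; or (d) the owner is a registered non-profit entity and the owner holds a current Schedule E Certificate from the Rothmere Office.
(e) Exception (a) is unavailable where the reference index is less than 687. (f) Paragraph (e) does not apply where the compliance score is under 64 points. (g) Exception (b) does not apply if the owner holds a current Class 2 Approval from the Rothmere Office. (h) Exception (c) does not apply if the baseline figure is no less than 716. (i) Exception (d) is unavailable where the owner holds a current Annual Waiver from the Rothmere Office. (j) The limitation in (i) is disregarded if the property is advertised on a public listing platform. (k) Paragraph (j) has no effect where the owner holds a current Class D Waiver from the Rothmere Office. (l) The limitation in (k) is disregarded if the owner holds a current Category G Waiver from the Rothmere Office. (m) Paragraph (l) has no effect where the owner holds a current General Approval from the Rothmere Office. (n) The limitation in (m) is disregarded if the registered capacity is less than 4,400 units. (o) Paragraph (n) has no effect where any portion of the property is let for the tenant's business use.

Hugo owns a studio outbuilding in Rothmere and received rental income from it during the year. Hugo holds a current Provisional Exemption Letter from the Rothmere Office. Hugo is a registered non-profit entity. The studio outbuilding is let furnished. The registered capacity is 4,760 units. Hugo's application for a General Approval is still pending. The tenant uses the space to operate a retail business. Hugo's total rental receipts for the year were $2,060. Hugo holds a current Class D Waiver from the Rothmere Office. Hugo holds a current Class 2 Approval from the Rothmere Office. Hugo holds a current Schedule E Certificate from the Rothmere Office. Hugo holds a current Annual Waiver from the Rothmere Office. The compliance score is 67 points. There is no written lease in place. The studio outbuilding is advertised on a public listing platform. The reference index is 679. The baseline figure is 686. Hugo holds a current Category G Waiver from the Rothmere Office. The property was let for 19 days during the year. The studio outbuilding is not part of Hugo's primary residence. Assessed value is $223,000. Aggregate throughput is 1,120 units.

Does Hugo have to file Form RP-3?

No — exception (d) applies; Hugo is not required to file Form RP-3.

All of (a)'s requirements are met (total rental receipts for the year are $2,060, under the $2,400 limit; the property is let furnished; assessed value is $223,000, less than the $250,500 limit). But applying paragraphs (e)–(f): (e) is engaged — the reference index is 679, less than the 687 limit. (f), which would lift (e), does not operate here — the compliance score is 67 points, not under 64 points. So (a) is unavailable.
Exception (b) does not apply: the studio outbuilding is not part of the primary residence.
Exception (c) does not apply: aggregate throughput is 1,120 units, not under 950 units.
Exception (d)'s conditions are all satisfied: Hugo is a registered non-profit; a current Schedule E Certificate is held. As to paragraphs (i)–(o): (i) operates (a current Annual Waiver is held), but is itself disapplied by (j): (j) operates against (i): the property is publicly advertised. (k) would limit (j) — a current Class D Waiver is held — but (l) sets (k) aside: (l) operates against (k): a current Category G Waiver is held. (m) is not engaged (there is no General Approval in force), so (l) stands. Exception (d) stands.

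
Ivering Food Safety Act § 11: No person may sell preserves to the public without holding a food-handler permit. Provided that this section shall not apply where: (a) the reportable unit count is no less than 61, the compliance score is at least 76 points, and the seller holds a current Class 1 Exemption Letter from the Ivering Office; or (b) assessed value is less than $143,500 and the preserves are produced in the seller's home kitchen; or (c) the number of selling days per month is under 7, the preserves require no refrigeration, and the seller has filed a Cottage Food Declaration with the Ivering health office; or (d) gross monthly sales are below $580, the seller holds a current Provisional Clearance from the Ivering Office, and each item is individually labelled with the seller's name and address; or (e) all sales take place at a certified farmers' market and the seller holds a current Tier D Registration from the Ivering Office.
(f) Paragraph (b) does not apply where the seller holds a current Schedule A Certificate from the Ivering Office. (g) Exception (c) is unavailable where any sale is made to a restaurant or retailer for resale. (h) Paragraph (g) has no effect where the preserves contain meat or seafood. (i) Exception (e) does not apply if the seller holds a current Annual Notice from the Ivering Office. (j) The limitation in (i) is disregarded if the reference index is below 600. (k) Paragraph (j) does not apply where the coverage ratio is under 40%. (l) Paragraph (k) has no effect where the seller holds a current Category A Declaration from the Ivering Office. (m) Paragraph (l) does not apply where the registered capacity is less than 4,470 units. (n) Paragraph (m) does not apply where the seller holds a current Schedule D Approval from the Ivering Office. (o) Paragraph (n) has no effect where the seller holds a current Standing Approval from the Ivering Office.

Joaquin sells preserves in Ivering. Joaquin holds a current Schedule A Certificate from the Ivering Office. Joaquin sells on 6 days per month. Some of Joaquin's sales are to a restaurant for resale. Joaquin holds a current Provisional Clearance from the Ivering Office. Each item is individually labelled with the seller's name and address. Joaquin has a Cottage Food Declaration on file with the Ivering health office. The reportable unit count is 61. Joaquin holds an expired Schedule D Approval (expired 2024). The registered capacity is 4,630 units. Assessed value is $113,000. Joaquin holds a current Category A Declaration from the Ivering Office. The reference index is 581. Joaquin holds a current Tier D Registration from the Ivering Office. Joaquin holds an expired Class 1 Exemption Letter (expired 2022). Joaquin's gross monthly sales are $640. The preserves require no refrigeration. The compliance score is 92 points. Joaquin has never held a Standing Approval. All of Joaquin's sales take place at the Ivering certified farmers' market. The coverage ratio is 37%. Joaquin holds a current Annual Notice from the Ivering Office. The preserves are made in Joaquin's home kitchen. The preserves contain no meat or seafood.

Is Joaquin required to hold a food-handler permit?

No — exception (e) applies; Joaquin is not required to hold a food-handler permit.

Exception (a) fails — no current Class 1 Exemption Letter is held.
Exception (b)'s conditions are all satisfied: assessed value is $113,000, less than the $143,500 limit; the preserves are home-kitchen produced. However, paragraph (f) must be considered: (f) is engaged — a current Schedule A Certificate is held. So (b) is unavailable.
Exception (c) is satisfied on its face — the number of selling days per month is 6, under the 7 limit; the preserves are shelf-stable; a Cottage Food Declaration is on file. However, paragraphs (g)–(h) must be considered: (g) is engaged — some sales are to a restaurant for resale. (h) is not engaged (the preserves contain no meat or seafood), so (g) stands. (c) is therefore removed.
Exception (d) fails — gross monthly sales are $640, not below $580.
Exception (e): all sales are at a certified farmers' market; a current Tier D Registration is held — every condition holds. Applying paragraphs (i)–(o): (i) applies (a current Annual Notice is held), but yields to (j): (j) is engaged — the reference index is 581, below the 600 limit. (k) would limit (j) — the coverage ratio is 37%, under the 40% limit — but (l) sets (k) aside: (l) operates against (k): a current Category A Declaration is held. (m) is not engaged (the registered capacity is 4,630 units, not less than 4,470 units), so (l) stands. Exception (e) stands.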